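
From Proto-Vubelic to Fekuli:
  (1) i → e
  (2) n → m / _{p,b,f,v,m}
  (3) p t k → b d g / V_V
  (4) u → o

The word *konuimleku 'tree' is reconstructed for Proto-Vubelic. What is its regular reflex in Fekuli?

konoemlego

Fekuli: *konuimleku > konuemleku > konuemlegu > konoemlego  (by vowel merger, intervocalic voicing, vowel merger)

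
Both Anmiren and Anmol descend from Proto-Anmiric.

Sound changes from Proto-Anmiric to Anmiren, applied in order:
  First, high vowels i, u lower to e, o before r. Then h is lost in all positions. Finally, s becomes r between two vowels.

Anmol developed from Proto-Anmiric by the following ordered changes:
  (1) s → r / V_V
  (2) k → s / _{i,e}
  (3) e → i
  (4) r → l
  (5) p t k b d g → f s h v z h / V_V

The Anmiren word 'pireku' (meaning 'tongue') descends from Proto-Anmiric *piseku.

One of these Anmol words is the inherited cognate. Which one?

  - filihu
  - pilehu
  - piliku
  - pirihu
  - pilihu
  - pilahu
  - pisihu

pilihu

Anmol: start from *piseku.
  rule 1 (rhotacism): piseku → pireku
  rule 2: no change — pireku
  rule 3 (vowel merger): pireku → piriku
  rule 4 (unconditioned shift): piriku → piliku
  rule 5 (intervocalic lenition): piliku → pilihu
  ⇒ Anmol pilihu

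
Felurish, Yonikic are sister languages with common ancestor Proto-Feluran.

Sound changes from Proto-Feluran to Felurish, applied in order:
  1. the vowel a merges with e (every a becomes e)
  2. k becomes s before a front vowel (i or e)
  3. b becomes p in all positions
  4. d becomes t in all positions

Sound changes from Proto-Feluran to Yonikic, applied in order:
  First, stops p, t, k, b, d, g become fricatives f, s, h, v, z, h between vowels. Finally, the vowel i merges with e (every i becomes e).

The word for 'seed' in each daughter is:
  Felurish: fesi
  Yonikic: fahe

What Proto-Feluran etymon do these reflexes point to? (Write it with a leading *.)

Position 4: Felurish has i, Yonikic has e. Felurish preserves i here (none of its changes turn any other segment into i), so the proto-segment is *i.
Position 2: Felurish has e, Yonikic has a. Yonikic preserves a here (none of its changes turn any other segment into a), so the proto-segment is *a.
Position 3: Felurish has s, Yonikic has h. Taking the neighbouring segments as reconstructed: Felurish s could go back to *k or *s; Yonikic h could go back to *k or *g or *h — the one source consistent with every daughter is *k.
Continuing position by position gives *faki; check it forward:
Felurish: start from *faki.
  rule 1 (vowel merger): faki → feki
  rule 2 (palatalisation): feki → fesi
  rule 3: no change — fesi
  rule 4: no change — fesi
  ⇒ Felurish fesi
Yonikic: *faki
  faki → fahi   [intervocalic lenition]
  fahi → fahe   [vowel merger]
  giving Yonikic fahe.
*faki is the unique common source.

*faki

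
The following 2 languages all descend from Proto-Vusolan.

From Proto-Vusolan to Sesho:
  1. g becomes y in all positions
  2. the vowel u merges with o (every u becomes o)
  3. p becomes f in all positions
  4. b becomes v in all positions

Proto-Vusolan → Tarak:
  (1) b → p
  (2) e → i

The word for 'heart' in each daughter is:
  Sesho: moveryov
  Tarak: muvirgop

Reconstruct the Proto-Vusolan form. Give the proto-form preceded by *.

Position 4: Sesho has e, Tarak has i. Sesho preserves e here (none of its changes turn any other segment into e), so the proto-segment is *e.
Position 8: Sesho has v, Tarak has p. Taking the neighbouring segments as reconstructed: Sesho v could go back to *b or *v; Tarak p could go back to *p or *b — the one source consistent with every daughter is *b.
Verify the candidate proto-form against each daughter:
Sesho: *muvergob
  muvergob → muveryob   [unconditioned shift]
  muveryob → moveryob   [vowel merger]
  moveryob (rule 3 does not apply)
  moveryob → moveryov   [unconditioned shift]
  giving Sesho moveryov.
Tarak: *muvergob > muvergop > muvirgop  (by unconditioned shift, vowel merger)
*muvergob is the unique common source.

*muvergob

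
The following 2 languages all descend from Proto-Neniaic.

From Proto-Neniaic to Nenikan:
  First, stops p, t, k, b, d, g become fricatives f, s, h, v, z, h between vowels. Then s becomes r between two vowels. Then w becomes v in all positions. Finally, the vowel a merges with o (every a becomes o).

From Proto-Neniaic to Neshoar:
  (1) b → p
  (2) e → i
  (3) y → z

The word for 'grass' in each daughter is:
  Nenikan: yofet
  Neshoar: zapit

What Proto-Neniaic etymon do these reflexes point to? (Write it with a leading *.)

Position 2: Nenikan has o, Neshoar has a. Neshoar preserves a here (none of its changes turn any other segment into a), so the proto-segment is *a.
Position 1: Nenikan has y, Neshoar has z. Nenikan preserves y here (none of its changes turn any other segment into y), so the proto-segment is *y.
Continuing position by position gives *yapet; check it forward:
Nenikan: *yapet > yafet > yofet  (by intervocalic lenition, vowel merger)
Neshoar: *yapet
  yapet (rule 1 does not apply)
  yapet → yapit   [vowel merger]
  yapit → zapit   [unconditioned shift]
  giving Neshoar zapit.
No other proto-form is consistent with every reflex, so the reconstruction is *yapet.

*yapet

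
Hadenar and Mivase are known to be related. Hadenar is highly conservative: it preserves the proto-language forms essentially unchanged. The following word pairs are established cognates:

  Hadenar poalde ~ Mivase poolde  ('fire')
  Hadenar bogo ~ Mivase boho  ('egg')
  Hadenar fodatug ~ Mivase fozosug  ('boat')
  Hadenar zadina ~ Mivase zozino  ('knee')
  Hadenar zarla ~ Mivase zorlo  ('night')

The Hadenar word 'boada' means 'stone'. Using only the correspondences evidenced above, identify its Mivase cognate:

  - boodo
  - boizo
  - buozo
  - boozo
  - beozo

boozo

poalde ~ poolde — Hadenar a corresponds to Mivase o after a vowel, before a consonant other than r, m, n, p, b, f, v.
fodatug ~ fozosug — Hadenar d corresponds to Mivase z between vowels (before a back vowel).
zadina ~ zozino, zarla ~ zorlo — Hadenar a corresponds to Mivase o word-finally.
Applying these to Hadenar 'boada':
  boada → booda   (a→o after a vowel, before a consonant other than r, m, n, p, b, f, v)
  booda → booza   (d→z between vowels (before a back vowel))
  booza → boozo   (a→o word-finally)
So the Mivase cognate is 'boozo'.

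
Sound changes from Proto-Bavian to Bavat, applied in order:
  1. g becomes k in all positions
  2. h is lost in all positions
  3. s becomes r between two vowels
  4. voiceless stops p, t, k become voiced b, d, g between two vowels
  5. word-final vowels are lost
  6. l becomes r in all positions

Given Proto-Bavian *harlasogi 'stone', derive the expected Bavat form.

Bavat: *harlasogi > harlasoki > arlasoki > arlaroki > arlarogi > arlarog > arrarog  (by unconditioned shift, h-loss, rhotacism, intervocalic voicing, apocope, unconditioned shift)

arrarog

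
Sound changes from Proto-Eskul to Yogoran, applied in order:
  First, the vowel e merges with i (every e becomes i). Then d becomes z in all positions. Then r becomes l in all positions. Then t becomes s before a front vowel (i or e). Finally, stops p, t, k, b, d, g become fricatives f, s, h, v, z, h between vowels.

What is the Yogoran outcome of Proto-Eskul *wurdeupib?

wulziufib

Yogoran: start from *wurdeupib.
  rule 1 (vowel merger): wurdeupib → wurdiupib
  rule 2 (unconditioned shift): wurdiupib → wurziupib
  rule 3 (unconditioned shift): wurziupib → wulziupib
  rule 4: no change — wulziupib
  rule 5 (intervocalic lenition): wulziupib → wulziufib
  ⇒ Yogoran wulziufib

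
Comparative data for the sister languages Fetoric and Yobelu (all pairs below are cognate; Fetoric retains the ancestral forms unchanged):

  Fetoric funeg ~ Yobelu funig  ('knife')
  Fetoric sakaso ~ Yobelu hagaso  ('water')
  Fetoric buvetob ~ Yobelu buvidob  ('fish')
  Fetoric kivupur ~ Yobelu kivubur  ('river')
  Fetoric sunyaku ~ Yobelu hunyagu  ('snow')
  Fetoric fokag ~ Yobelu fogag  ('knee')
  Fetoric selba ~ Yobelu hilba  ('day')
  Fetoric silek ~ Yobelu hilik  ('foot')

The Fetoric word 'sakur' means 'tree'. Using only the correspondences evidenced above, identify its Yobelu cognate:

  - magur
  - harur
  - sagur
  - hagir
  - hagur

hagur

sakaso ~ hagaso — Fetoric s corresponds to Yobelu h word-initially before a back vowel.
sunyaku ~ hunyagu — Fetoric k corresponds to Yobelu g between vowels (before a back vowel).
Applying these to Fetoric 'sakur':
  sakur → hakur   (s→h word-initially before a back vowel)
  hakur → hagur   (k→g between vowels (before a back vowel))
So the Yobelu cognate is 'hagur'.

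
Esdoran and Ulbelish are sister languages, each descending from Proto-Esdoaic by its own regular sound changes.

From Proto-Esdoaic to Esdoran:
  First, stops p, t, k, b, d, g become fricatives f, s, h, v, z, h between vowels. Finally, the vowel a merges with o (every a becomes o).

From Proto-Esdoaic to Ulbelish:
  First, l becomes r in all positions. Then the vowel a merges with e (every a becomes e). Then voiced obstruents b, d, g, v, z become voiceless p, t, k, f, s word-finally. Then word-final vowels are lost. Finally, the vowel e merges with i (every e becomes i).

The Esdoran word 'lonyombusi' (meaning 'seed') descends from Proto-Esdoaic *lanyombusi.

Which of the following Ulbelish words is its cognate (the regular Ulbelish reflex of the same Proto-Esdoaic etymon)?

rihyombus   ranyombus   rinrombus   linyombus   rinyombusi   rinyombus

rinyombus

Ulbelish: start from *lanyombusi.
  rule 1 (unconditioned shift): lanyombusi → ranyombusi
  rule 2 (vowel merger): ranyombusi → renyombusi
  rule 3: no change — renyombusi
  rule 4 (apocope): renyombusi → renyombus
  rule 5 (vowel merger): renyombus → rinyombus
  ⇒ Ulbelish rinyombus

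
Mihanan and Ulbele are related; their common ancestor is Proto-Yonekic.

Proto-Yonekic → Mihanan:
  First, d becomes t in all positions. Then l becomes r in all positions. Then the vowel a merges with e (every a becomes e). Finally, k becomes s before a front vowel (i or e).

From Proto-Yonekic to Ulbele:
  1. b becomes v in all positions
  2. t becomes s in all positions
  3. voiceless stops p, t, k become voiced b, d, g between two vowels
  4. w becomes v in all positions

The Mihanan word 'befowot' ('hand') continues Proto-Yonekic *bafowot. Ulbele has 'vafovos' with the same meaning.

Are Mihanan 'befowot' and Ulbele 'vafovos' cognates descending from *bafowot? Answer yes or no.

Derive the expected Ulbele reflex of *bafowot:
Ulbele: *bafowot
  bafowot → vafowot   [unconditioned shift]
  vafowot → vafowos   [unconditioned shift]
  vafowos (rule 3 does not apply)
  vafowos → vafovos   [unconditioned shift]
  giving Ulbele vafovos.
Ulbele 'vafovos' matches the regular reflex exactly, so the pair is cognate.

yes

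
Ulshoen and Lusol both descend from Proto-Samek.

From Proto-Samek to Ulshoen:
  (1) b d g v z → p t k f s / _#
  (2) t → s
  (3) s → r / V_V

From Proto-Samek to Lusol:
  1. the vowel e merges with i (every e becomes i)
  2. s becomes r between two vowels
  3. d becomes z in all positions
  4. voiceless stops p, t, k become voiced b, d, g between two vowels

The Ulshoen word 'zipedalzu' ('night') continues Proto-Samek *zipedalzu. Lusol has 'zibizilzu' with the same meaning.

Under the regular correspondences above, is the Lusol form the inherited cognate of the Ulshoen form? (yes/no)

no

Derive the expected Lusol reflex of *zipedalzu:
Lusol: *zipedalzu
  zipedalzu → zipidalzu   [vowel merger]
  zipidalzu (rule 2 does not apply)
  zipidalzu → zipizalzu   [unconditioned shift]
  zipizalzu → zibizalzu   [intervocalic voicing]
  giving Lusol zibizalzu.
The regular Lusol reflex would be 'zibizalzu', but the attested form is 'zibizilzu'. The correspondence is irregular, so they are not cognates (the Lusol form has a different source).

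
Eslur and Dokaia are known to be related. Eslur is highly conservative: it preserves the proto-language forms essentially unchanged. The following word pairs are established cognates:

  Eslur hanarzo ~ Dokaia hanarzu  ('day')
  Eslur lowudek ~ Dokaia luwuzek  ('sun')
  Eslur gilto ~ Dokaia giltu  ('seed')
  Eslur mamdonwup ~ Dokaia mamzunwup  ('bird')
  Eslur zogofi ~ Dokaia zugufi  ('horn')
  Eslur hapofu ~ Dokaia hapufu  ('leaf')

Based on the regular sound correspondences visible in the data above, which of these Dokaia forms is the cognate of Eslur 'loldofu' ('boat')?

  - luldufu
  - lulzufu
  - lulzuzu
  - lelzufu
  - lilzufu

lowudek ~ luwuzek, zogofi ~ zugufi — Eslur o corresponds to Dokaia u after a consonant, before a consonant other than r, m, n, p, b, f, v.
mamdonwup ~ mamzunwup — Eslur d corresponds to Dokaia z after a consonant, before a back vowel.
zogofi ~ zugufi, hapofu ~ hapufu — Eslur o corresponds to Dokaia u after a consonant, before a labial obstruent.
Applying these to Eslur 'loldofu':
  loldofu → luldofu   (o→u after a consonant, before a consonant other than r, m, n, p, b, f, v)
  luldofu → lulzofu   (d→z after a consonant, before a back vowel)
  lulzofu → lulzufu   (o→u after a consonant, before a labial obstruent)
So the Dokaia cognate is 'lulzufu'.

lulzufu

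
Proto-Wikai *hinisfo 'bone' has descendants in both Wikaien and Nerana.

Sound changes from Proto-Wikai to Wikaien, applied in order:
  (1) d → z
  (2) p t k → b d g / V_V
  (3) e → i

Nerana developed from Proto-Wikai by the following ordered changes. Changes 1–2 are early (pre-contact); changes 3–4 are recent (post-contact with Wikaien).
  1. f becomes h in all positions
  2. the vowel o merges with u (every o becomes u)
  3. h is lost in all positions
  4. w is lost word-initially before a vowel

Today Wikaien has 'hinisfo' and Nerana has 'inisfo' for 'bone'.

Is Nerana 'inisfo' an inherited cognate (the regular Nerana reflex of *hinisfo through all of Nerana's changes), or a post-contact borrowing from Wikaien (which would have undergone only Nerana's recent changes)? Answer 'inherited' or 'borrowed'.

If inherited, *hinisfo would pass through all of Nerana's changes:
Nerana: *hinisfo
  hinisfo → hinisho   [unconditioned shift]
  hinisho → hinishu   [vowel merger]
  hinishu → inisu   [h-loss]
  inisu (rule 4 does not apply)
  giving Nerana inisu.
If borrowed from Wikaien 'hinisfo' after the early changes, it would undergo only the recent ones:
  rule 3 (h-loss): hinisfo → inisfo
  rule 4 (glide loss): no change (inisfo)
  ⇒ as a loan: inisfo
Nerana 'inisfo' matches the loan outcome 'inisfo', not the inherited 'inisu' — it skipped the early Nerana changes, so it was borrowed from Wikaien.

borrowed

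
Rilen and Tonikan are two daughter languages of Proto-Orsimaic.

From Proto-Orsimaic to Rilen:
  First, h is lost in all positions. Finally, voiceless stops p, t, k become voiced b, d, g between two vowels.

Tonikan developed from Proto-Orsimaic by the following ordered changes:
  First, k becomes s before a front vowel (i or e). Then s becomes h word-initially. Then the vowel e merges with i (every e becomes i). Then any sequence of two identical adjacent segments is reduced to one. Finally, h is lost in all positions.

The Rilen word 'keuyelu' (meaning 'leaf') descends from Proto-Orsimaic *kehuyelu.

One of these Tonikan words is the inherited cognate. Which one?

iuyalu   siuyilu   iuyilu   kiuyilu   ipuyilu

Tonikan: *kehuyelu
  kehuyelu → sehuyelu   [palatalisation]
  sehuyelu → hehuyelu   [debuccalisation]
  hehuyelu → hihuyilu   [vowel merger]
  hihuyilu (rule 4 does not apply)
  hihuyilu → iuyilu   [h-loss]
  giving Tonikan iuyilu.

iuyilu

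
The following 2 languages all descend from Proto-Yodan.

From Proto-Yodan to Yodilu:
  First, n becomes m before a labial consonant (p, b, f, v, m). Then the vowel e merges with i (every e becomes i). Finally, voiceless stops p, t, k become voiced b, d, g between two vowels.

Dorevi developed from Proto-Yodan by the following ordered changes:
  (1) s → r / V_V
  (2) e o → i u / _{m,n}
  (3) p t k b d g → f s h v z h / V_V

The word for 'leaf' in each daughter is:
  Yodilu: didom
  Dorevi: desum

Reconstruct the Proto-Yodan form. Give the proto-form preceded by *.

*detom

Position 4: Yodilu has o, Dorevi has u. Yodilu preserves o here (none of its changes turn any other segment into o), so the proto-segment is *o.
Position 3: Yodilu has d, Dorevi has s. Taking the neighbouring segments as reconstructed: Yodilu d could go back to *t or *d; Dorevi s can only go back to *t — the one source consistent with every daughter is *t.
This points to *detom. Verify forward in each daughter:
Yodilu: start from *detom.
  rule 1: no change — detom
  rule 2 (vowel merger): detom → ditom
  rule 3 (intervocalic voicing): ditom → didom
  ⇒ Yodilu didom
Dorevi: *detom > detum > desum  (by pre-nasal raising, intervocalic lenition)
No other proto-form is consistent with every reflex, so the reconstruction is *detom.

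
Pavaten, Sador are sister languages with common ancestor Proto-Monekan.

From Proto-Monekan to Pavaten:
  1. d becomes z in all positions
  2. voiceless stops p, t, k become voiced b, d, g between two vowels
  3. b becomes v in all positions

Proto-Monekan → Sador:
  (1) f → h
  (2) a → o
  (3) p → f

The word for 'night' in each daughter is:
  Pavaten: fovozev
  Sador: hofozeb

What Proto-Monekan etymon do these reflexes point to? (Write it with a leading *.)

*fopozeb

Position 7: Pavaten has v, Sador has b. Sador preserves b here (none of its changes turn any other segment into b), so the proto-segment is *b.
Position 1: Pavaten has f, Sador has h. Pavaten preserves f here (none of its changes turn any other segment into f), so the proto-segment is *f.
Continuing position by position gives *fopozeb; check it forward:
Pavaten: start from *fopozeb.
  rule 1: no change — fopozeb
  rule 2 (intervocalic voicing): fopozeb → fobozeb
  rule 3 (unconditioned shift): fobozeb → fovozev
  ⇒ Pavaten fovozev
Sador: *fopozeb > hopozeb > hofozeb  (by unconditioned shift, unconditioned shift)
*fopozeb is the unique common source.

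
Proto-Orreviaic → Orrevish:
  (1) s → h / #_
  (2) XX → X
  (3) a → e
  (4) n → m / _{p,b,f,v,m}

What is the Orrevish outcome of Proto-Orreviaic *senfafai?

Orrevish: *senfafai
  senfafai → henfafai   [debuccalisation]
  henfafai (rule 2 does not apply)
  henfafai → henfefei   [vowel merger]
  henfefei → hemfefei   [nasal place assimilation]
  giving Orrevish hemfefei.

hemfefei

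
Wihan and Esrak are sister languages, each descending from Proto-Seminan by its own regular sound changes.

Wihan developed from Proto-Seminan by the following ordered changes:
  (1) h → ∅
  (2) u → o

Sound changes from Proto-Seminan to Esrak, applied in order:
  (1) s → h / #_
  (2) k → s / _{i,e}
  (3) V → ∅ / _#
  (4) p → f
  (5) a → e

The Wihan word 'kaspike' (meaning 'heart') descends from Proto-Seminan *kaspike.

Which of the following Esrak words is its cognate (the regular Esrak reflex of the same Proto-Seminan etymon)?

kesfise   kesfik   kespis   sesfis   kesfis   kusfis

kesfis

Esrak: *kaspike
  kaspike (rule 1 does not apply)
  kaspike → kaspise   [palatalisation]
  kaspise → kaspis   [apocope]
  kaspis → kasfis   [unconditioned shift]
  kasfis → kesfis   [vowel merger]
  giving Esrak kesfis.
Among the options, 'kesfis' alone shows every Esrak change applied in order.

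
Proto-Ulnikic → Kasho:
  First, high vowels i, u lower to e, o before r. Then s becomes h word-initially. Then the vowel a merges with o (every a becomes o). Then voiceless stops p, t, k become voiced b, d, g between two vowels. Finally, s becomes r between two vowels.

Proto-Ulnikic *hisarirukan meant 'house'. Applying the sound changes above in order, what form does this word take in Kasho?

hirorerugon

Kasho: *hisarirukan
  hisarirukan → hisarerukan   [pre-rhotic lowering]
  hisarerukan (rule 2 does not apply)
  hisarerukan → hisorerukon   [vowel merger]
  hisorerukon → hisorerugon   [intervocalic voicing]
  hisorerugon → hirorerugon   [rhotacism]
  giving Kasho hirorerugon.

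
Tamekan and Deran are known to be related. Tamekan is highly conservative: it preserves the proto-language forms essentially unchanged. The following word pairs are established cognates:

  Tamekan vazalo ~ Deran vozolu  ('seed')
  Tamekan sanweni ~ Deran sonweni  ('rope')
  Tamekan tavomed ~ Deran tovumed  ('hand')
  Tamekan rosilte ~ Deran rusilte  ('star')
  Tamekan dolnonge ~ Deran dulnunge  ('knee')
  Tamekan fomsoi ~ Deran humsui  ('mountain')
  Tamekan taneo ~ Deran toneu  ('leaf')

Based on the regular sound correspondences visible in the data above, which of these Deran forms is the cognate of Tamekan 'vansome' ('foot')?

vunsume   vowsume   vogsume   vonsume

sanweni ~ sonweni, taneo ~ toneu — Tamekan a corresponds to Deran o after a consonant, before a nasal.
tavomed ~ tovumed, fomsoi ~ humsui — Tamekan o corresponds to Deran u after a consonant, before a nasal.
Applying these to Tamekan 'vansome':
  vansome → vonsome   (a→o after a consonant, before a nasal)
  vonsome → vonsume   (o→u after a consonant, before a nasal)
So the Deran cognate is 'vonsume'.

vonsume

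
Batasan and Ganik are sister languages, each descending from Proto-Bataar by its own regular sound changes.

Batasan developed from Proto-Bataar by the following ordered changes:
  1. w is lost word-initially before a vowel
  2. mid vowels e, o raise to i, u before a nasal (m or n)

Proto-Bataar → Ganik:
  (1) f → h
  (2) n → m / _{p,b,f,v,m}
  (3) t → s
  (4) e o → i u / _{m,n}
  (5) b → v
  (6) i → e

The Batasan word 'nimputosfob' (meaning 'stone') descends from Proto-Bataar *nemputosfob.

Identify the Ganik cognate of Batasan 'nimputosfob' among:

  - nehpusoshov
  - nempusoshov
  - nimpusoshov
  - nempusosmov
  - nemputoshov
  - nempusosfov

Ganik: start from *nemputosfob.
  rule 1 (unconditioned shift): nemputosfob → nemputoshob
  rule 2: no change — nemputoshob
  rule 3 (unconditioned shift): nemputoshob → nempusoshob
  rule 4 (pre-nasal raising): nempusoshob → nimpusoshob
  rule 5 (unconditioned shift): nimpusoshob → nimpusoshov
  rule 6 (vowel merger): nimpusoshov → nempusoshov
  ⇒ Ganik nempusoshov
The other candidates each miss or misapply at least one Ganik change.

nempusoshov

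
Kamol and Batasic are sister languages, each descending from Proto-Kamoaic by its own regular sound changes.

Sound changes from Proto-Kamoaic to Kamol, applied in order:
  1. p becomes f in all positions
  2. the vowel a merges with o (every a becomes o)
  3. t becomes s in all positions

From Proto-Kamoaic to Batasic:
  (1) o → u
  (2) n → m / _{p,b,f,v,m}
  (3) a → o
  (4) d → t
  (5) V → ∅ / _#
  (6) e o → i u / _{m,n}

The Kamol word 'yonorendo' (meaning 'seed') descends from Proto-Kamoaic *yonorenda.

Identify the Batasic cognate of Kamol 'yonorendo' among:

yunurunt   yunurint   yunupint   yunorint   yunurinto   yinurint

Batasic: *yonorenda > yunurenda > yunurendo > yunurento > yunurent > yunurint  (by vowel merger, vowel merger, unconditioned shift, apocope, pre-nasal raising)
Only 'yunurint' matches the regular Batasic development of *yonorenda.

yunurint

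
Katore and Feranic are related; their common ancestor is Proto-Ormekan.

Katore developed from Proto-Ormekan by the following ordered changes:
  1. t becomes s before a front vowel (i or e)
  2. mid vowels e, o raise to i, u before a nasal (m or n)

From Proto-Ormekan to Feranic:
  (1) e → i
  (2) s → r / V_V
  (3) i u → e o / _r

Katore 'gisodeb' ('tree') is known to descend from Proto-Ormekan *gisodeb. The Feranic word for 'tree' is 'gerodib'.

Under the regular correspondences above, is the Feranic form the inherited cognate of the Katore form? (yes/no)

Derive the expected Feranic reflex of *gisodeb:
Feranic: start from *gisodeb.
  rule 1 (vowel merger): gisodeb → gisodib
  rule 2 (rhotacism): gisodib → girodib
  rule 3 (pre-rhotic lowering): girodib → gerodib
  ⇒ Feranic gerodib
Feranic 'gerodib' matches the regular reflex exactly, so the pair is cognate.

yes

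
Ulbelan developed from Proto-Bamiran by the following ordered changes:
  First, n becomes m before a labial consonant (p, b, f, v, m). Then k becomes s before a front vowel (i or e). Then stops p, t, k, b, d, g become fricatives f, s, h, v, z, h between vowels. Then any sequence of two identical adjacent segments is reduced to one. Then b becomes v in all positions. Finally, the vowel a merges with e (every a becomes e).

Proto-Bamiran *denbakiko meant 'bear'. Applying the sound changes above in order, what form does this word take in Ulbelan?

Ulbelan: start from *denbakiko.
  rule 1 (nasal place assimilation): denbakiko → dembakiko
  rule 2 (palatalisation): dembakiko → dembasiko
  rule 3 (intervocalic lenition): dembasiko → dembasiho
  rule 4: no change — dembasiho
  rule 5 (unconditioned shift): dembasiho → demvasiho
  rule 6 (vowel merger): demvasiho → demvesiho
  ⇒ Ulbelan demvesiho

demvesiho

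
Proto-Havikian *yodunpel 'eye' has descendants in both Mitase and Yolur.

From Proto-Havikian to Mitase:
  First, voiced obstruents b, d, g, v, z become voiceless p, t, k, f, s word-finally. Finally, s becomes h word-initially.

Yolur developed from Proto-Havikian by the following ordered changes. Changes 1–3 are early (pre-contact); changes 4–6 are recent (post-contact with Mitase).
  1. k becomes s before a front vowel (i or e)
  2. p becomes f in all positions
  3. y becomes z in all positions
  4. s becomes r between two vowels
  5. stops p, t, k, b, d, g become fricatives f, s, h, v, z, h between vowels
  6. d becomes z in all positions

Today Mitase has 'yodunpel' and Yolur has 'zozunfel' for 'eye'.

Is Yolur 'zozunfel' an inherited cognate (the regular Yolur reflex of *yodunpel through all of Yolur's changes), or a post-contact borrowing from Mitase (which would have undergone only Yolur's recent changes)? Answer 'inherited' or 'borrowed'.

If inherited, *yodunpel would pass through all of Yolur's changes:
Yolur: start from *yodunpel.
  rule 1: no change — yodunpel
  rule 2 (unconditioned shift): yodunpel → yodunfel
  rule 3 (unconditioned shift): yodunfel → zodunfel
  rule 4: no change — zodunfel
  rule 5 (intervocalic lenition): zodunfel → zozunfel
  rule 6: no change — zozunfel
  ⇒ Yolur zozunfel
If borrowed from Mitase 'yodunpel' after the early changes, it would undergo only the recent ones:
  rule 4 (rhotacism): no change (yodunpel)
  rule 5 (intervocalic lenition): yodunpel → yozunpel
  rule 6 (unconditioned shift): no change (yozunpel)
  ⇒ as a loan: yozunpel
Yolur 'zozunfel' matches the inherited outcome exactly, so it is an inherited cognate, not a loan.

inherited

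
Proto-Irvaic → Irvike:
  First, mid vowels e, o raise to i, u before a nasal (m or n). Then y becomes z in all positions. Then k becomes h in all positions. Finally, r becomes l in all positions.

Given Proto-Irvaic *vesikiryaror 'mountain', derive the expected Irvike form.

Irvike: *vesikiryaror
  vesikiryaror (rule 1 does not apply)
  vesikiryaror → vesikirzaror   [unconditioned shift]
  vesikirzaror → vesihirzaror   [unconditioned shift]
  vesihirzaror → vesihilzalol   [unconditioned shift]
  giving Irvike vesihilzalol.

vesihilzalol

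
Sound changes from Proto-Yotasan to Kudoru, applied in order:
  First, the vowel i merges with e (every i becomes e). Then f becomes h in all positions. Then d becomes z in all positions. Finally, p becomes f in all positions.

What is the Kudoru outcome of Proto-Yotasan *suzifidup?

Kudoru: start from *suzifidup.
  rule 1 (vowel merger): suzifidup → suzefedup
  rule 2 (unconditioned shift): suzefedup → suzehedup
  rule 3 (unconditioned shift): suzehedup → suzehezup
  rule 4 (unconditioned shift): suzehezup → suzehezuf
  ⇒ Kudoru suzehezuf

suzehezuf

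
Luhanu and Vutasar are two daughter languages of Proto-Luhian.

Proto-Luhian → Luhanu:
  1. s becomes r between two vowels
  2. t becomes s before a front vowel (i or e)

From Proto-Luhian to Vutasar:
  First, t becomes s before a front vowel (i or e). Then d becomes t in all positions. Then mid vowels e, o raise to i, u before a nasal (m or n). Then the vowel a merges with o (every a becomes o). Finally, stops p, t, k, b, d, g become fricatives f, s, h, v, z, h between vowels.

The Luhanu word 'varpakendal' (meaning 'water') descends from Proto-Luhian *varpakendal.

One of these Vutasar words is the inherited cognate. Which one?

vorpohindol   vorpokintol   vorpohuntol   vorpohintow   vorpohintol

vorpohintol

Vutasar: *varpakendal > varpakental > varpakintal > vorpokintol > vorpohintol  (by unconditioned shift, pre-nasal raising, vowel merger, intervocalic lenition)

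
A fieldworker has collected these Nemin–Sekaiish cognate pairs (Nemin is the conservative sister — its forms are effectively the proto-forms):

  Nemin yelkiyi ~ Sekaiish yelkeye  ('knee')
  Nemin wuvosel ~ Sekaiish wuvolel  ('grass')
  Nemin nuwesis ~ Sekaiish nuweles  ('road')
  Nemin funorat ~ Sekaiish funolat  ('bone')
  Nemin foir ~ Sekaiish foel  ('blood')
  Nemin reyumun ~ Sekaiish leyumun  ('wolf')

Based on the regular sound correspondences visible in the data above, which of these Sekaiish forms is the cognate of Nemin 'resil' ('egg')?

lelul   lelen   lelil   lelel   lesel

reyumun ~ leyumun — Nemin r corresponds to Sekaiish l word-initially before a front vowel.
nuwesis ~ nuweles — Nemin s corresponds to Sekaiish l between vowels (before a front vowel).
yelkiyi ~ yelkeye, nuwesis ~ nuweles — Nemin i corresponds to Sekaiish e after a consonant, before a consonant other than r, m, n, p, b, f, v.
Applying these to Nemin 'resil':
  resil → lesil   (r→l word-initially before a front vowel)
  lesil → lelil   (s→l between vowels (before a front vowel))
  lelil → lelel   (i→e after a consonant, before a consonant other than r, m, n, p, b, f, v)
So the Sekaiish cognate is 'lelel'.

lelel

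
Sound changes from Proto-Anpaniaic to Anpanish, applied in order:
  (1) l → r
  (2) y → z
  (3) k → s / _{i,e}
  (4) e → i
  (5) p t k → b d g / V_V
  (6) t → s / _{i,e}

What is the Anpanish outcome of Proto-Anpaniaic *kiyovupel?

Anpanish: *kiyovupel > kiyovuper > kizovuper > sizovuper > sizovupir > sizovubir  (by unconditioned shift, unconditioned shift, palatalisation, vowel merger, intervocalic voicing)

sizovubir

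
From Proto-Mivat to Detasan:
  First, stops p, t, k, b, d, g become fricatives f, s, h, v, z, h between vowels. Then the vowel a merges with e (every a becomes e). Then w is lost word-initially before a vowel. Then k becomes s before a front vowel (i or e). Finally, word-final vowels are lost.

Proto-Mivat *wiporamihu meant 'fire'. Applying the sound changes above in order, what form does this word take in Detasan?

Detasan: start from *wiporamihu.
  rule 1 (intervocalic lenition): wiporamihu → wiforamihu
  rule 2 (vowel merger): wiforamihu → wiforemihu
  rule 3 (glide loss): wiforemihu → iforemihu
  rule 4: no change — iforemihu
  rule 5 (apocope): iforemihu → iforemih
  ⇒ Detasan iforemih

iforemih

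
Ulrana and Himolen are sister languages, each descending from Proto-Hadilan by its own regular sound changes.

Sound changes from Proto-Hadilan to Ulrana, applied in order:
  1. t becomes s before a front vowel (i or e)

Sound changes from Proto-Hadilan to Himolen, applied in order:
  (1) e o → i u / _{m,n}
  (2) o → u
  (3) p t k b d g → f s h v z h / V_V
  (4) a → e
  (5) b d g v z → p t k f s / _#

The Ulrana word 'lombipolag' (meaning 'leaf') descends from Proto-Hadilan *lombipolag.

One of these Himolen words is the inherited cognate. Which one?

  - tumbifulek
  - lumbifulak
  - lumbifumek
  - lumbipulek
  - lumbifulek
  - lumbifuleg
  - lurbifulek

lumbifulek

Himolen: *lombipolag
  lombipolag → lumbipolag   [pre-nasal raising]
  lumbipolag → lumbipulag   [vowel merger]
  lumbipulag → lumbifulag   [intervocalic lenition]
  lumbifulag → lumbifuleg   [vowel merger]
  lumbifuleg → lumbifulek   [final devoicing]
  giving Himolen lumbifulek.
Among the options, 'lumbifulek' alone shows every Himolen change applied in order.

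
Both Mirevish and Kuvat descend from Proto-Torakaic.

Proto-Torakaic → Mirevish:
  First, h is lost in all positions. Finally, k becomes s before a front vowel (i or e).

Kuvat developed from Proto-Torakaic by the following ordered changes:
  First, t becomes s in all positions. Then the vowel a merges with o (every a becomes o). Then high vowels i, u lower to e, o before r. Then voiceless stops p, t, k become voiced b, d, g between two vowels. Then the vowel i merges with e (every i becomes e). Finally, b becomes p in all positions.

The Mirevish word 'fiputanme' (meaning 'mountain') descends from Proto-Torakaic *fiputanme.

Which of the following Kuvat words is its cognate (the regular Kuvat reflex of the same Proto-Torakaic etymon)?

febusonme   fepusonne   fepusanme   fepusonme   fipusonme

fepusonme

Kuvat: start from *fiputanme.
  rule 1 (unconditioned shift): fiputanme → fipusanme
  rule 2 (vowel merger): fipusanme → fipusonme
  rule 3: no change — fipusonme
  rule 4 (intervocalic voicing): fipusonme → fibusonme
  rule 5 (vowel merger): fibusonme → febusonme
  rule 6 (unconditioned shift): febusonme → fepusonme
  ⇒ Kuvat fepusonme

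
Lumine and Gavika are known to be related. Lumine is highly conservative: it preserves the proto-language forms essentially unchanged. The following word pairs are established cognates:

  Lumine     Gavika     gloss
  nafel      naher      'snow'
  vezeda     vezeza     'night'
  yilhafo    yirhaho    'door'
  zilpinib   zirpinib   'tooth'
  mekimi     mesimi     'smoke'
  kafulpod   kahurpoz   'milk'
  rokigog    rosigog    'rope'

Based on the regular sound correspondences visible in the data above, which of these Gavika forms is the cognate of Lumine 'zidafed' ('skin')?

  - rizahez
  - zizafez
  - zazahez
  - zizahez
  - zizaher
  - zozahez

zizahez

vezeda ~ vezeza — Lumine d corresponds to Gavika z between vowels (before a back vowel).
nafel ~ naher — Lumine f corresponds to Gavika h between vowels (before a front vowel).
kafulpod ~ kahurpoz — Lumine d corresponds to Gavika z word-finally.
Applying these to Lumine 'zidafed':
  zidafed → zizafed   (d→z between vowels (before a back vowel))
  zizafed → zizahed   (f→h between vowels (before a front vowel))
  zizahed → zizahez   (d→z word-finally)
So the Gavika cognate is 'zizahez'.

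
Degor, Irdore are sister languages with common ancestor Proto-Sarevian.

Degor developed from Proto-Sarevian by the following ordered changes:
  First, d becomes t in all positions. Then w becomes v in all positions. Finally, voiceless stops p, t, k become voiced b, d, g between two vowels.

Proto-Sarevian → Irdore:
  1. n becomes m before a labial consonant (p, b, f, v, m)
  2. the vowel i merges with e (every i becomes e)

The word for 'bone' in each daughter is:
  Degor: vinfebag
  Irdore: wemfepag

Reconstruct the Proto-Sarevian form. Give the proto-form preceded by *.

Position 3: Degor has n, Irdore has m. Degor preserves n here (none of its changes turn any other segment into n), so the proto-segment is *n.
Position 6: Degor has b, Irdore has p. Irdore preserves p here (none of its changes turn any other segment into p), so the proto-segment is *p.
This points to *winfepag. Verify forward in each daughter:
Degor: *winfepag
  winfepag (rule 1 does not apply)
  winfepag → vinfepag   [unconditioned shift]
  vinfepag → vinfebag   [intervocalic voicing]
  giving Degor vinfebag.
Irdore: start from *winfepag.
  rule 1 (nasal place assimilation): winfepag → wimfepag
  rule 2 (vowel merger): wimfepag → wemfepag
  ⇒ Irdore wemfepag
Only *winfepag yields all of Degor vinfebag, Irdore wemfepag.

*winfepag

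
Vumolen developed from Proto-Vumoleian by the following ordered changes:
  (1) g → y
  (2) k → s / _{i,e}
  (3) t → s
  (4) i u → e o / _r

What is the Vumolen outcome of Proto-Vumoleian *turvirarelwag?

Vumolen: *turvirarelwag > turvirarelway > survirarelway > sorverarelway  (by unconditioned shift, unconditioned shift, pre-rhotic lowering)

sorverarelway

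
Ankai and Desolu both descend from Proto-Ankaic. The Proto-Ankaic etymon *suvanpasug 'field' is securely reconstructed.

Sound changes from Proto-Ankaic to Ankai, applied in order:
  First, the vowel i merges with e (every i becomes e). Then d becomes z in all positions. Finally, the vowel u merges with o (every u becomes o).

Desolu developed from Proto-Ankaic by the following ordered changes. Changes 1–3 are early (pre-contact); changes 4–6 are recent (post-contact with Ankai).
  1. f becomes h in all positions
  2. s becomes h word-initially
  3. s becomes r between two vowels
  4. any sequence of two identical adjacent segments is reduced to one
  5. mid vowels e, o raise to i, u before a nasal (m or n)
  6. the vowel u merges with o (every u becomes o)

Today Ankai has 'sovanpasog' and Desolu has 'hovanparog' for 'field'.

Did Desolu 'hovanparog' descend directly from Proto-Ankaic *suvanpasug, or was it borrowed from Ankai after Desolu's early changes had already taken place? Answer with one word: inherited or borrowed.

inherited

If inherited, *suvanpasug would pass through all of Desolu's changes:
Desolu: *suvanpasug > huvanpasug > huvanparug > hovanparog  (by debuccalisation, rhotacism, vowel merger)
If borrowed from Ankai 'sovanpasog' after the early changes, it would undergo only the recent ones:
  rule 4 (degemination): no change (sovanpasog)
  rule 5 (pre-nasal raising): no change (sovanpasog)
  rule 6 (vowel merger): no change (sovanpasog)
  ⇒ as a loan: sovanpasog
Desolu 'hovanparog' matches the inherited outcome exactly, so it is an inherited cognate, not a loan.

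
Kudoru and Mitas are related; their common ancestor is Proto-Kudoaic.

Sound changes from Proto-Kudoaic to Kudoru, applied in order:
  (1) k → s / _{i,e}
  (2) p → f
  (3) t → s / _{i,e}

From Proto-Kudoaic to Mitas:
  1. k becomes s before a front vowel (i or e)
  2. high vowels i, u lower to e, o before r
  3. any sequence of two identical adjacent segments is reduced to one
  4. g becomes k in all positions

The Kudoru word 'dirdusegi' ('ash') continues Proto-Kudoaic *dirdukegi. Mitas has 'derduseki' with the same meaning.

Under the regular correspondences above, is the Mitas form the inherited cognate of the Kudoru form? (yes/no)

Derive the expected Mitas reflex of *dirdukegi:
Mitas: start from *dirdukegi.
  rule 1 (palatalisation): dirdukegi → dirdusegi
  rule 2 (pre-rhotic lowering): dirdusegi → derdusegi
  rule 3: no change — derdusegi
  rule 4 (unconditioned shift): derdusegi → derduseki
  ⇒ Mitas derduseki
Mitas 'derduseki' matches the regular reflex exactly, so the pair is cognate.

yes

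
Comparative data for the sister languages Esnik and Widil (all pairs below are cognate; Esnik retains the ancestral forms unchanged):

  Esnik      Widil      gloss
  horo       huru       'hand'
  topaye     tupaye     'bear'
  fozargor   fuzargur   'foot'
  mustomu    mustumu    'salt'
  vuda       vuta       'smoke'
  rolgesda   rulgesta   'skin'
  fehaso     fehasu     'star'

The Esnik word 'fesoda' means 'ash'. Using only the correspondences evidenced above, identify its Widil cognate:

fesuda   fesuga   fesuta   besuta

fesuta

fozargor ~ fuzargur, rolgesda ~ rulgesta — Esnik o corresponds to Widil u after a consonant, before a consonant other than r, m, n, p, b, f, v.
vuda ~ vuta — Esnik d corresponds to Widil t between vowels (before a back vowel).
Applying these to Esnik 'fesoda':
  fesoda → fesuda   (o→u after a consonant, before a consonant other than r, m, n, p, b, f, v)
  fesuda → fesuta   (d→t between vowels (before a back vowel))
So the Widil cognate is 'fesuta'.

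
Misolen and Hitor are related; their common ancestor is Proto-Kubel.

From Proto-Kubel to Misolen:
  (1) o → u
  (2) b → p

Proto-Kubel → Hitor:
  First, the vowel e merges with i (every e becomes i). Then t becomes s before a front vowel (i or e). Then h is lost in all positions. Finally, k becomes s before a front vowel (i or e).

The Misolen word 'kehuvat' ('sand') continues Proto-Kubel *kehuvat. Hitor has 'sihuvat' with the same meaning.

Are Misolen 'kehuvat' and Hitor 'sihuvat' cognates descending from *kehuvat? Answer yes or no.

Derive the expected Hitor reflex of *kehuvat:
Hitor: *kehuvat
  kehuvat → kihuvat   [vowel merger]
  kihuvat (rule 2 does not apply)
  kihuvat → kiuvat   [h-loss]
  kiuvat → siuvat   [palatalisation]
  giving Hitor siuvat.
The regular Hitor reflex would be 'siuvat', but the attested form is 'sihuvat'. The correspondence is irregular, so they are not cognates (the Hitor form has a different source).

no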